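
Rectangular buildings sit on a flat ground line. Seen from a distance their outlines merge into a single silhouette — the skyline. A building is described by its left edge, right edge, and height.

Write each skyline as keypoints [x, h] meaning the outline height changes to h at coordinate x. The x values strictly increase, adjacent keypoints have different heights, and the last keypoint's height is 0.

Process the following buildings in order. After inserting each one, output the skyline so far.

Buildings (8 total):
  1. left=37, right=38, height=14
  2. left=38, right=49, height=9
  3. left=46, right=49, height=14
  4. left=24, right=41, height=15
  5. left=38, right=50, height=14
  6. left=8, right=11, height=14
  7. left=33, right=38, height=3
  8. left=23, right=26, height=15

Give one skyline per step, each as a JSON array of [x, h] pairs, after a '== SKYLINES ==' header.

== SKYLINES ==
[[37,14],[38,0]]
[[37,14],[38,9],[49,0]]
[[37,14],[38,9],[46,14],[49,0]]
[[24,15],[41,9],[46,14],[49,0]]
[[24,15],[41,14],[50,0]]
[[8,14],[11,0],[24,15],[41,14],[50,0]]
[[8,14],[11,0],[24,15],[41,14],[50,0]]
[[8,14],[11,0],[23,15],[41,14],[50,0]]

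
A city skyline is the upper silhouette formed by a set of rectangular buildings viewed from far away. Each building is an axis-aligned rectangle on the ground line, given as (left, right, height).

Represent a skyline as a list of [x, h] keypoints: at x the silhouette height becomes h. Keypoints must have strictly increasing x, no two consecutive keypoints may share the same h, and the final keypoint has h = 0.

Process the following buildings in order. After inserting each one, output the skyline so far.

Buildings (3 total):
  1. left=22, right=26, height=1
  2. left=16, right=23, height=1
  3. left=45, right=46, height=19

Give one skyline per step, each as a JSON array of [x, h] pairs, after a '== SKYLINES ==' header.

== SKYLINES ==
[[22,1],[26,0]]
[[16,1],[26,0]]
[[16,1],[26,0],[45,19],[46,0]]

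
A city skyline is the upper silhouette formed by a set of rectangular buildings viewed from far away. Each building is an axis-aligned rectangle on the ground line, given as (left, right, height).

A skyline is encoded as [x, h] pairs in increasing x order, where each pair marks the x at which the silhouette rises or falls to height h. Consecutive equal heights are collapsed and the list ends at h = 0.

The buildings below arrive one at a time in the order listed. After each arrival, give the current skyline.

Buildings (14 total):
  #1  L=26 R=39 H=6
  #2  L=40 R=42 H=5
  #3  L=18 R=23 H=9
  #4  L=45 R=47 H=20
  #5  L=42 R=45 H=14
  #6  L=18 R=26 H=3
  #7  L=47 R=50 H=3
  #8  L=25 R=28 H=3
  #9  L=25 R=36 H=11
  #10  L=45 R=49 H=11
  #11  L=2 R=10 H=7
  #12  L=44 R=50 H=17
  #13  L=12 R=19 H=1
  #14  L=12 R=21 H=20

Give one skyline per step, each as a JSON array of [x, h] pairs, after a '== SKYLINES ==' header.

== SKYLINES ==
[[26,6],[39,0]]
[[26,6],[39,0],[40,5],[42,0]]
[[18,9],[23,0],[26,6],[39,0],[40,5],[42,0]]
[[18,9],[23,0],[26,6],[39,0],[40,5],[42,0],[45,20],[47,0]]
[[18,9],[23,0],[26,6],[39,0],[40,5],[42,14],[45,20],[47,0]]
[[18,9],[23,3],[26,6],[39,0],[40,5],[42,14],[45,20],[47,0]]
[[18,9],[23,3],[26,6],[39,0],[40,5],[42,14],[45,20],[47,3],[50,0]]
[[18,9],[23,3],[26,6],[39,0],[40,5],[42,14],[45,20],[47,3],[50,0]]
[[18,9],[23,3],[25,11],[36,6],[39,0],[40,5],[42,14],[45,20],[47,3],[50,0]]
[[18,9],[23,3],[25,11],[36,6],[39,0],[40,5],[42,14],[45,20],[47,11],[49,3],[50,0]]
[[2,7],[10,0],[18,9],[23,3],[25,11],[36,6],[39,0],[40,5],[42,14],[45,20],[47,11],[49,3],[50,0]]
[[2,7],[10,0],[18,9],[23,3],[25,11],[36,6],[39,0],[40,5],[42,14],[44,17],[45,20],[47,17],[50,0]]
[[2,7],[10,0],[12,1],[18,9],[23,3],[25,11],[36,6],[39,0],[40,5],[42,14],[44,17],[45,20],[47,17],[50,0]]
[[2,7],[10,0],[12,20],[21,9],[23,3],[25,11],[36,6],[39,0],[40,5],[42,14],[44,17],[45,20],[47,17],[50,0]]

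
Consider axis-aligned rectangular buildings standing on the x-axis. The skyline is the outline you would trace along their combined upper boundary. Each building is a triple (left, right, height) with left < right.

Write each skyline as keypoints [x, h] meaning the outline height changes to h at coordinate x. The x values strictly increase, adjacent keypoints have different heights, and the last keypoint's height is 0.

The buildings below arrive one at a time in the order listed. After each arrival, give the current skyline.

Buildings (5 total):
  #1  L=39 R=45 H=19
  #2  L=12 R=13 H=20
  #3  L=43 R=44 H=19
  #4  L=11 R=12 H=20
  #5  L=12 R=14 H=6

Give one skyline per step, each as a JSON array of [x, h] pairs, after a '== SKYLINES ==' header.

== SKYLINES ==
[[39,19],[45,0]]
[[12,20],[13,0],[39,19],[45,0]]
[[12,20],[13,0],[39,19],[45,0]]
[[11,20],[13,0],[39,19],[45,0]]
[[11,20],[13,6],[14,0],[39,19],[45,0]]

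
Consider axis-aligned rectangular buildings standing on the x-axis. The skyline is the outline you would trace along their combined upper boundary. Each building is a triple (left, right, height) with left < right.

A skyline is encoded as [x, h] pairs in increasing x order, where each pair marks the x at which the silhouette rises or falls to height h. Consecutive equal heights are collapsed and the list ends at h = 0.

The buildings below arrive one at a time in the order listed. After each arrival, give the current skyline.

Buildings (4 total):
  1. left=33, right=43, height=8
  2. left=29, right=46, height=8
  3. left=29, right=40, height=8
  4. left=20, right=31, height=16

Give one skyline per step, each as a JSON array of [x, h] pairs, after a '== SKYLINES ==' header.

== SKYLINES ==
[[33,8],[43,0]]
[[29,8],[46,0]]
[[29,8],[46,0]]
[[20,16],[31,8],[46,0]]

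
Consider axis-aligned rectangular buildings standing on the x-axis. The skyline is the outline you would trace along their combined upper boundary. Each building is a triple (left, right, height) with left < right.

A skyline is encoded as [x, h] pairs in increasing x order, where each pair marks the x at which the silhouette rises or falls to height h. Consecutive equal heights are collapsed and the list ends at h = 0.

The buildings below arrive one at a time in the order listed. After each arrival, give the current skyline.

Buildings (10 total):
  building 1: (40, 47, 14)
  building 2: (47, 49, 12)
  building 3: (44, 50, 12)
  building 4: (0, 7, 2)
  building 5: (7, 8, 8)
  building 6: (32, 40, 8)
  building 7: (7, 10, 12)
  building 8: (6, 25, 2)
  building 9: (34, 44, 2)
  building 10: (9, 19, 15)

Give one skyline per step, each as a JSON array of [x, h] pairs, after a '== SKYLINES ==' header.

== SKYLINES ==
[[40,14],[47,0]]
[[40,14],[47,12],[49,0]]
[[40,14],[47,12],[50,0]]
[[0,2],[7,0],[40,14],[47,12],[50,0]]
[[0,2],[7,8],[8,0],[40,14],[47,12],[50,0]]
[[0,2],[7,8],[8,0],[32,8],[40,14],[47,12],[50,0]]
[[0,2],[7,12],[10,0],[32,8],[40,14],[47,12],[50,0]]
[[0,2],[7,12],[10,2],[25,0],[32,8],[40,14],[47,12],[50,0]]
[[0,2],[7,12],[10,2],[25,0],[32,8],[40,14],[47,12],[50,0]]
[[0,2],[7,12],[9,15],[19,2],[25,0],[32,8],[40,14],[47,12],[50,0]]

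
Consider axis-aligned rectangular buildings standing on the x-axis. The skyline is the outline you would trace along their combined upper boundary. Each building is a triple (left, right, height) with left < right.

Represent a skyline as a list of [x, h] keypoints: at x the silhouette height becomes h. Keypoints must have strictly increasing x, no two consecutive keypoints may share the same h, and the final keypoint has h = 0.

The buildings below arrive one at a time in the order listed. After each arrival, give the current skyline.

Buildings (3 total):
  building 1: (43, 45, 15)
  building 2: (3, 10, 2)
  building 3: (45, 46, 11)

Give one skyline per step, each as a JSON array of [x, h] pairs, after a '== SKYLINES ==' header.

== SKYLINES ==
[[43,15],[45,0]]
[[3,2],[10,0],[43,15],[45,0]]
[[3,2],[10,0],[43,15],[45,11],[46,0]]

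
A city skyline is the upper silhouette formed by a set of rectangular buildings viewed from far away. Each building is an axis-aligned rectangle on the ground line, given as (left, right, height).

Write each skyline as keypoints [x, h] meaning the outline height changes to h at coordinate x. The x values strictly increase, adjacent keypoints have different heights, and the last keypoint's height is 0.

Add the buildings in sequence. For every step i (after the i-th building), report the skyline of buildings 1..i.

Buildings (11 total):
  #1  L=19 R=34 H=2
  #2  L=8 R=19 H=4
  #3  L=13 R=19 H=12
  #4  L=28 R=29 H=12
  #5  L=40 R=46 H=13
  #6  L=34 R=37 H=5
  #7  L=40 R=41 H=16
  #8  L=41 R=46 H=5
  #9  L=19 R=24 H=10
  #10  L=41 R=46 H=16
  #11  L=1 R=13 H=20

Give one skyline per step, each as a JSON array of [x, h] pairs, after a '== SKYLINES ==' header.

== SKYLINES ==
[[19,2],[34,0]]
[[8,4],[19,2],[34,0]]
[[8,4],[13,12],[19,2],[34,0]]
[[8,4],[13,12],[19,2],[28,12],[29,2],[34,0]]
[[8,4],[13,12],[19,2],[28,12],[29,2],[34,0],[40,13],[46,0]]
[[8,4],[13,12],[19,2],[28,12],[29,2],[34,5],[37,0],[40,13],[46,0]]
[[8,4],[13,12],[19,2],[28,12],[29,2],[34,5],[37,0],[40,16],[41,13],[46,0]]
[[8,4],[13,12],[19,2],[28,12],[29,2],[34,5],[37,0],[40,16],[41,13],[46,0]]
[[8,4],[13,12],[19,10],[24,2],[28,12],[29,2],[34,5],[37,0],[40,16],[41,13],[46,0]]
[[8,4],[13,12],[19,10],[24,2],[28,12],[29,2],[34,5],[37,0],[40,16],[46,0]]
[[1,20],[13,12],[19,10],[24,2],[28,12],[29,2],[34,5],[37,0],[40,16],[46,0]]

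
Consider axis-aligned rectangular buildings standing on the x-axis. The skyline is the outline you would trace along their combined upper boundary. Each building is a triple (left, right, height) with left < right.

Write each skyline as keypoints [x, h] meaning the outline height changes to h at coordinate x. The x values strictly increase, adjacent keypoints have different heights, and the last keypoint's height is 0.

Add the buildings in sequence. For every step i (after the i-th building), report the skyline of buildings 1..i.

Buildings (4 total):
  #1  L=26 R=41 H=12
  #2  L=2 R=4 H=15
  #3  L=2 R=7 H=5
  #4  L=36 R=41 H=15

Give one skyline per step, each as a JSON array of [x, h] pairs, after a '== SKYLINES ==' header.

== SKYLINES ==
[[26,12],[41,0]]
[[2,15],[4,0],[26,12],[41,0]]
[[2,15],[4,5],[7,0],[26,12],[41,0]]
[[2,15],[4,5],[7,0],[26,12],[36,15],[41,0]]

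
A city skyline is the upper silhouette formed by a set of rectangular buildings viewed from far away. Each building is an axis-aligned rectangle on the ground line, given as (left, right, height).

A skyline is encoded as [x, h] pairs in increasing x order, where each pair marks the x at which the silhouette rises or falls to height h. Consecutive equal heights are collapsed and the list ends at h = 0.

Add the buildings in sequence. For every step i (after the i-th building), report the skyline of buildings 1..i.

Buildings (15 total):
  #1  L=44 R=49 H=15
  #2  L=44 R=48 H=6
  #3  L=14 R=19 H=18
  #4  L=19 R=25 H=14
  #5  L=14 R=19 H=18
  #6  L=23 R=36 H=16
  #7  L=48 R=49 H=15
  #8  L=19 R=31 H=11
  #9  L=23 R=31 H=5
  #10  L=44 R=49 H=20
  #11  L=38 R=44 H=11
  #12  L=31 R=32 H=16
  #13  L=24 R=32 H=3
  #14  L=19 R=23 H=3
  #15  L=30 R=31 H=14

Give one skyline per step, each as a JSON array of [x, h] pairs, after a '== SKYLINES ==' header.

== SKYLINES ==
[[44,15],[49,0]]
[[44,15],[49,0]]
[[14,18],[19,0],[44,15],[49,0]]
[[14,18],[19,14],[25,0],[44,15],[49,0]]
[[14,18],[19,14],[25,0],[44,15],[49,0]]
[[14,18],[19,14],[23,16],[36,0],[44,15],[49,0]]
[[14,18],[19,14],[23,16],[36,0],[44,15],[49,0]]
[[14,18],[19,14],[23,16],[36,0],[44,15],[49,0]]
[[14,18],[19,14],[23,16],[36,0],[44,15],[49,0]]
[[14,18],[19,14],[23,16],[36,0],[44,20],[49,0]]
[[14,18],[19,14],[23,16],[36,0],[38,11],[44,20],[49,0]]
[[14,18],[19,14],[23,16],[36,0],[38,11],[44,20],[49,0]]
[[14,18],[19,14],[23,16],[36,0],[38,11],[44,20],[49,0]]
[[14,18],[19,14],[23,16],[36,0],[38,11],[44,20],[49,0]]
[[14,18],[19,14],[23,16],[36,0],[38,11],[44,20],[49,0]]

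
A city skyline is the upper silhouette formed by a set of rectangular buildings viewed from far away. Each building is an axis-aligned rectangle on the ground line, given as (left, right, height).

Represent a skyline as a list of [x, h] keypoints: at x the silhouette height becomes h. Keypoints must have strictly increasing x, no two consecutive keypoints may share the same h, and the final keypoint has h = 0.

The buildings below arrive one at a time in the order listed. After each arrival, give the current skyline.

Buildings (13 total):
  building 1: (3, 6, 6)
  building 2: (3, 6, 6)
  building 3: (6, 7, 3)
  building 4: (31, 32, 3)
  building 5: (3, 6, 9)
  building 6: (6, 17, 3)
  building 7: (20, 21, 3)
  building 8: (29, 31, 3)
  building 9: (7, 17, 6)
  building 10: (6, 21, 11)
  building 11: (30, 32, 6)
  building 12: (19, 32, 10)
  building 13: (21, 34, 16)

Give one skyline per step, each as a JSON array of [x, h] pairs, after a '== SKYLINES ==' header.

== SKYLINES ==
[[3,6],[6,0]]
[[3,6],[6,0]]
[[3,6],[6,3],[7,0]]
[[3,6],[6,3],[7,0],[31,3],[32,0]]
[[3,9],[6,3],[7,0],[31,3],[32,0]]
[[3,9],[6,3],[17,0],[31,3],[32,0]]
[[3,9],[6,3],[17,0],[20,3],[21,0],[31,3],[32,0]]
[[3,9],[6,3],[17,0],[20,3],[21,0],[29,3],[32,0]]
[[3,9],[6,3],[7,6],[17,0],[20,3],[21,0],[29,3],[32,0]]
[[3,9],[6,11],[21,0],[29,3],[32,0]]
[[3,9],[6,11],[21,0],[29,3],[30,6],[32,0]]
[[3,9],[6,11],[21,10],[32,0]]
[[3,9],[6,11],[21,16],[34,0]]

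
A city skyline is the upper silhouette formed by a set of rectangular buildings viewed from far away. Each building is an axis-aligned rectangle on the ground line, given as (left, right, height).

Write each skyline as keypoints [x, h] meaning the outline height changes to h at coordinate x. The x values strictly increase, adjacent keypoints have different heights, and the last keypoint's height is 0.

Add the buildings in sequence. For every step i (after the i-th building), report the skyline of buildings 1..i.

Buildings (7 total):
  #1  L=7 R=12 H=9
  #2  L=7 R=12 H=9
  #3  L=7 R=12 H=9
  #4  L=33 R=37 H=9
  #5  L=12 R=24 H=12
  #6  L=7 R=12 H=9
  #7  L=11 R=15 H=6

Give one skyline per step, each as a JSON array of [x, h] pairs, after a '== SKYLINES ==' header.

== SKYLINES ==
[[7,9],[12,0]]
[[7,9],[12,0]]
[[7,9],[12,0]]
[[7,9],[12,0],[33,9],[37,0]]
[[7,9],[12,12],[24,0],[33,9],[37,0]]
[[7,9],[12,12],[24,0],[33,9],[37,0]]
[[7,9],[12,12],[24,0],[33,9],[37,0]]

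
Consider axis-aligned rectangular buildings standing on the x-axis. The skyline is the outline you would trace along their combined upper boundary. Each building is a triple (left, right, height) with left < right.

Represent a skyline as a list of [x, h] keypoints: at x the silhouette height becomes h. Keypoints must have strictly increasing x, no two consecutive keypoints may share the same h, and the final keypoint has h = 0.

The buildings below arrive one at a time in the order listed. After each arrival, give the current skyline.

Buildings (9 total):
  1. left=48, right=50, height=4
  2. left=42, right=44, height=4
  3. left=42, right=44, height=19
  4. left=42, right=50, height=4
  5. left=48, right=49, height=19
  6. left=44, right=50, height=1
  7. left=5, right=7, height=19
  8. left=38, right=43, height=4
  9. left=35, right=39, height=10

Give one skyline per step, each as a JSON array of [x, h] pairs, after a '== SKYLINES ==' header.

== SKYLINES ==
[[48,4],[50,0]]
[[42,4],[44,0],[48,4],[50,0]]
[[42,19],[44,0],[48,4],[50,0]]
[[42,19],[44,4],[50,0]]
[[42,19],[44,4],[48,19],[49,4],[50,0]]
[[42,19],[44,4],[48,19],[49,4],[50,0]]
[[5,19],[7,0],[42,19],[44,4],[48,19],[49,4],[50,0]]
[[5,19],[7,0],[38,4],[42,19],[44,4],[48,19],[49,4],[50,0]]
[[5,19],[7,0],[35,10],[39,4],[42,19],[44,4],[48,19],[49,4],[50,0]]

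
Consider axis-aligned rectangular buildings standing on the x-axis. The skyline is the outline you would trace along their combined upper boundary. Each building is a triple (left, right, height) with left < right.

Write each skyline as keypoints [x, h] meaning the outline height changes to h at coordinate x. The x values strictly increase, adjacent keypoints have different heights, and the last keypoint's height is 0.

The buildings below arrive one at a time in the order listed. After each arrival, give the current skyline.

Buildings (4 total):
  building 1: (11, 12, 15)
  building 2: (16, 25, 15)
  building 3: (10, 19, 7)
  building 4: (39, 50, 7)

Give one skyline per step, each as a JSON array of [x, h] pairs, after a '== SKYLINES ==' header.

== SKYLINES ==
[[11,15],[12,0]]
[[11,15],[12,0],[16,15],[25,0]]
[[10,7],[11,15],[12,7],[16,15],[25,0]]
[[10,7],[11,15],[12,7],[16,15],[25,0],[39,7],[50,0]]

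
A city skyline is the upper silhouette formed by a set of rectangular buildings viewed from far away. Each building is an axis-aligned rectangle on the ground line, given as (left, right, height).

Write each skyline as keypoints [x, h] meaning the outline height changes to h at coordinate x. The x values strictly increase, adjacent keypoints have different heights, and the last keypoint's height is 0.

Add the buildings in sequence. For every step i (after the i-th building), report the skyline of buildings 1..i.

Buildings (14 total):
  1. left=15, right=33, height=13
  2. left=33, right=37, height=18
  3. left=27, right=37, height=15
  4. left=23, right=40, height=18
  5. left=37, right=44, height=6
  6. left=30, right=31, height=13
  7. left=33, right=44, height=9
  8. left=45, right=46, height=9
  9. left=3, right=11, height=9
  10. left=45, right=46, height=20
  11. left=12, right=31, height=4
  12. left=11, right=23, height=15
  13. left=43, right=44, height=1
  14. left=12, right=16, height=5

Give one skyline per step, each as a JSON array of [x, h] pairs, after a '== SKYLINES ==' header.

== SKYLINES ==
[[15,13],[33,0]]
[[15,13],[33,18],[37,0]]
[[15,13],[27,15],[33,18],[37,0]]
[[15,13],[23,18],[40,0]]
[[15,13],[23,18],[40,6],[44,0]]
[[15,13],[23,18],[40,6],[44,0]]
[[15,13],[23,18],[40,9],[44,0]]
[[15,13],[23,18],[40,9],[44,0],[45,9],[46,0]]
[[3,9],[11,0],[15,13],[23,18],[40,9],[44,0],[45,9],[46,0]]
[[3,9],[11,0],[15,13],[23,18],[40,9],[44,0],[45,20],[46,0]]
[[3,9],[11,0],[12,4],[15,13],[23,18],[40,9],[44,0],[45,20],[46,0]]
[[3,9],[11,15],[23,18],[40,9],[44,0],[45,20],[46,0]]
[[3,9],[11,15],[23,18],[40,9],[44,0],[45,20],[46,0]]
[[3,9],[11,15],[23,18],[40,9],[44,0],[45,20],[46,0]]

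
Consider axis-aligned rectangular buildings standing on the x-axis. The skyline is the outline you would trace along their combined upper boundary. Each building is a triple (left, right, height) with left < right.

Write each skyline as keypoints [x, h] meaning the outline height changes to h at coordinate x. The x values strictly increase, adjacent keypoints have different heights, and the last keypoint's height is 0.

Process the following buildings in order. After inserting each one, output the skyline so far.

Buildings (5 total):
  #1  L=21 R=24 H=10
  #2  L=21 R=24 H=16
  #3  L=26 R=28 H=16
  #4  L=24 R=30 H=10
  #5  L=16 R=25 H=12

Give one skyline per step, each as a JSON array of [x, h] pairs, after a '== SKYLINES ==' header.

== SKYLINES ==
[[21,10],[24,0]]
[[21,16],[24,0]]
[[21,16],[24,0],[26,16],[28,0]]
[[21,16],[24,10],[26,16],[28,10],[30,0]]
[[16,12],[21,16],[24,12],[25,10],[26,16],[28,10],[30,0]]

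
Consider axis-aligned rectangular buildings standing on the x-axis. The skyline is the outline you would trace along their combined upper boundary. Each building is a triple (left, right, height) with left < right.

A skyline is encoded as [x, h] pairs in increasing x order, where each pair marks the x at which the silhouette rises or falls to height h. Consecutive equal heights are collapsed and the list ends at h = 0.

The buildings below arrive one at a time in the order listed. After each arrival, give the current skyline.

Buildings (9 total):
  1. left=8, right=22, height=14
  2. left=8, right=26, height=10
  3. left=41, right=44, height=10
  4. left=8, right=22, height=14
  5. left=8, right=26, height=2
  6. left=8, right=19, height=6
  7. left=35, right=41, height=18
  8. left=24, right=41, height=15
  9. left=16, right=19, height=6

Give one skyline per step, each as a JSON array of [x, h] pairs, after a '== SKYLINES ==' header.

== SKYLINES ==
[[8,14],[22,0]]
[[8,14],[22,10],[26,0]]
[[8,14],[22,10],[26,0],[41,10],[44,0]]
[[8,14],[22,10],[26,0],[41,10],[44,0]]
[[8,14],[22,10],[26,0],[41,10],[44,0]]
[[8,14],[22,10],[26,0],[41,10],[44,0]]
[[8,14],[22,10],[26,0],[35,18],[41,10],[44,0]]
[[8,14],[22,10],[24,15],[35,18],[41,10],[44,0]]
[[8,14],[22,10],[24,15],[35,18],[41,10],[44,0]]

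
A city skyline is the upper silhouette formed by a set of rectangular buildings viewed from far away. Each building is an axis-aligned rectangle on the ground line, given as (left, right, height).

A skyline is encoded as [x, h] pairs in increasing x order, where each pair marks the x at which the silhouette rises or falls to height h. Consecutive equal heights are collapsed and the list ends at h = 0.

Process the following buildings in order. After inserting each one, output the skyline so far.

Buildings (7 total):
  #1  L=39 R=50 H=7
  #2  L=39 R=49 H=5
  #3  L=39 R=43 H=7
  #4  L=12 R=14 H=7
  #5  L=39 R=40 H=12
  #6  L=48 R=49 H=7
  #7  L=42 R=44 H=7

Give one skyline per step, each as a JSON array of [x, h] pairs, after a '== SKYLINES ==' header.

== SKYLINES ==
[[39,7],[50,0]]
[[39,7],[50,0]]
[[39,7],[50,0]]
[[12,7],[14,0],[39,7],[50,0]]
[[12,7],[14,0],[39,12],[40,7],[50,0]]
[[12,7],[14,0],[39,12],[40,7],[50,0]]
[[12,7],[14,0],[39,12],[40,7],[50,0]]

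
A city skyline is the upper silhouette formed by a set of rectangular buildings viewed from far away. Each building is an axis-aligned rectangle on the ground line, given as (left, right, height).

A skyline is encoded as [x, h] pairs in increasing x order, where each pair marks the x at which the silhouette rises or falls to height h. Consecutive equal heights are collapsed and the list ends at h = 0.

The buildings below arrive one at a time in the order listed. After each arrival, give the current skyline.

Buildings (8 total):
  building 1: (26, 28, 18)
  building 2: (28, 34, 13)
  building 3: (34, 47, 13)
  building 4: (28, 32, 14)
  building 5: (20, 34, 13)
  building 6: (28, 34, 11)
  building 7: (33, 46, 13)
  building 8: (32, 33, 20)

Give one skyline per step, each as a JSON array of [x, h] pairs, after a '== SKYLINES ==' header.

== SKYLINES ==
[[26,18],[28,0]]
[[26,18],[28,13],[34,0]]
[[26,18],[28,13],[47,0]]
[[26,18],[28,14],[32,13],[47,0]]
[[20,13],[26,18],[28,14],[32,13],[47,0]]
[[20,13],[26,18],[28,14],[32,13],[47,0]]
[[20,13],[26,18],[28,14],[32,13],[47,0]]
[[20,13],[26,18],[28,14],[32,20],[33,13],[47,0]]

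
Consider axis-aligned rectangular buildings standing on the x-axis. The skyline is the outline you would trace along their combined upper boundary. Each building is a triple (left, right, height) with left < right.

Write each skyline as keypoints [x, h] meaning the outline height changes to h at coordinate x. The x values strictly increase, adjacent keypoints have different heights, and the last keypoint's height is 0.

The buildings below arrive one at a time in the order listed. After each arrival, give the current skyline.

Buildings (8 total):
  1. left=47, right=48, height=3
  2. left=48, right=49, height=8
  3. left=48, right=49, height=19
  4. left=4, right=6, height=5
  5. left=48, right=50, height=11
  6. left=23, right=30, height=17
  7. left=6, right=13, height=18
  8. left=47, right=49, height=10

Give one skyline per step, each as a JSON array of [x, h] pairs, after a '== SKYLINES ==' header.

== SKYLINES ==
[[47,3],[48,0]]
[[47,3],[48,8],[49,0]]
[[47,3],[48,19],[49,0]]
[[4,5],[6,0],[47,3],[48,19],[49,0]]
[[4,5],[6,0],[47,3],[48,19],[49,11],[50,0]]
[[4,5],[6,0],[23,17],[30,0],[47,3],[48,19],[49,11],[50,0]]
[[4,5],[6,18],[13,0],[23,17],[30,0],[47,3],[48,19],[49,11],[50,0]]
[[4,5],[6,18],[13,0],[23,17],[30,0],[47,10],[48,19],[49,11],[50,0]]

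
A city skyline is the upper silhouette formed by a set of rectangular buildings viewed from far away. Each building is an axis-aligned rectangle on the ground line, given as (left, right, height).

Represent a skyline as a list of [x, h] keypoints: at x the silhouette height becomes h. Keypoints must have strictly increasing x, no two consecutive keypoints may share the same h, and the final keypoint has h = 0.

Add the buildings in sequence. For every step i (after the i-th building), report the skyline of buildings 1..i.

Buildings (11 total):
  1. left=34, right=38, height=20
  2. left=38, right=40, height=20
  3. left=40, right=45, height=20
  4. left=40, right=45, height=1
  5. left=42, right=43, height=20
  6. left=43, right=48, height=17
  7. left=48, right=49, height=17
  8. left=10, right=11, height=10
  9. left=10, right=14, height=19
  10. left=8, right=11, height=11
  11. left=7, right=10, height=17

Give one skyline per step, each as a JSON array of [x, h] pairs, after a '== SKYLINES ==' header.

== SKYLINES ==
[[34,20],[38,0]]
[[34,20],[40,0]]
[[34,20],[45,0]]
[[34,20],[45,0]]
[[34,20],[45,0]]
[[34,20],[45,17],[48,0]]
[[34,20],[45,17],[49,0]]
[[10,10],[11,0],[34,20],[45,17],[49,0]]
[[10,19],[14,0],[34,20],[45,17],[49,0]]
[[8,11],[10,19],[14,0],[34,20],[45,17],[49,0]]
[[7,17],[10,19],[14,0],[34,20],[45,17],[49,0]]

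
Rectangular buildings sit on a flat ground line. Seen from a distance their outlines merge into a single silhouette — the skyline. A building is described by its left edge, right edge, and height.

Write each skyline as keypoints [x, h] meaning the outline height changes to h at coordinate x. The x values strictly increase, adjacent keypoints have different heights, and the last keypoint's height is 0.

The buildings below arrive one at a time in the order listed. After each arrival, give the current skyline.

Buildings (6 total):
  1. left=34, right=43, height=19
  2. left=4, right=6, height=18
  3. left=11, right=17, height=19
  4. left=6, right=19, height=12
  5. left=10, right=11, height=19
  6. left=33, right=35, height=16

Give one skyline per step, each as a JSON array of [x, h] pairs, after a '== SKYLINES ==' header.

== SKYLINES ==
[[34,19],[43,0]]
[[4,18],[6,0],[34,19],[43,0]]
[[4,18],[6,0],[11,19],[17,0],[34,19],[43,0]]
[[4,18],[6,12],[11,19],[17,12],[19,0],[34,19],[43,0]]
[[4,18],[6,12],[10,19],[17,12],[19,0],[34,19],[43,0]]
[[4,18],[6,12],[10,19],[17,12],[19,0],[33,16],[34,19],[43,0]]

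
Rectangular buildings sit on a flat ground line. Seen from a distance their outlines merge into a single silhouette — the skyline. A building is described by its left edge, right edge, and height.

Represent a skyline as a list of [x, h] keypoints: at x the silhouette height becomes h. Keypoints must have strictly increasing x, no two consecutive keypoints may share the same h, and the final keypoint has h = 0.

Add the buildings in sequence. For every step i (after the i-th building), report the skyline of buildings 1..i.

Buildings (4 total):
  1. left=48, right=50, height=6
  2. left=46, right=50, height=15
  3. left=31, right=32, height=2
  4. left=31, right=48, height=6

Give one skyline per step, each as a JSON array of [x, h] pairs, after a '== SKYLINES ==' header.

== SKYLINES ==
[[48,6],[50,0]]
[[46,15],[50,0]]
[[31,2],[32,0],[46,15],[50,0]]
[[31,6],[46,15],[50,0]]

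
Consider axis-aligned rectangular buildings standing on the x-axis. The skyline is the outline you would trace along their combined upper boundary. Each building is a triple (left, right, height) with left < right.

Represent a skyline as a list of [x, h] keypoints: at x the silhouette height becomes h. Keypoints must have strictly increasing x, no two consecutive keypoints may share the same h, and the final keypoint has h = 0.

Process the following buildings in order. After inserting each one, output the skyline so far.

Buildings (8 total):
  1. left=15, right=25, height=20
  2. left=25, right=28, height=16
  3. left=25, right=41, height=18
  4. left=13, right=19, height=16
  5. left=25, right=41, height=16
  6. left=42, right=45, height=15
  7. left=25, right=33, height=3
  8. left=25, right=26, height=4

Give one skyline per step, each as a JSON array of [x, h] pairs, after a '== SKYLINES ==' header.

== SKYLINES ==
[[15,20],[25,0]]
[[15,20],[25,16],[28,0]]
[[15,20],[25,18],[41,0]]
[[13,16],[15,20],[25,18],[41,0]]
[[13,16],[15,20],[25,18],[41,0]]
[[13,16],[15,20],[25,18],[41,0],[42,15],[45,0]]
[[13,16],[15,20],[25,18],[41,0],[42,15],[45,0]]
[[13,16],[15,20],[25,18],[41,0],[42,15],[45,0]]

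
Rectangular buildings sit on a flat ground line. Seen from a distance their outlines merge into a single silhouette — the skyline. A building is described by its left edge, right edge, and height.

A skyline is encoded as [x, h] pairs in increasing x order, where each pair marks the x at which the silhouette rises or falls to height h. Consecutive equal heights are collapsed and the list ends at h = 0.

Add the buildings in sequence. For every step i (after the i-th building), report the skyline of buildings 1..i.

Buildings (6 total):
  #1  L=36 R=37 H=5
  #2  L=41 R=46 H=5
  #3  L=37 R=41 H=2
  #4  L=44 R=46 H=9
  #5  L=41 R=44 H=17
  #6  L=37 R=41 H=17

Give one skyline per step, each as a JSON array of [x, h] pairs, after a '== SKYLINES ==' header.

== SKYLINES ==
[[36,5],[37,0]]
[[36,5],[37,0],[41,5],[46,0]]
[[36,5],[37,2],[41,5],[46,0]]
[[36,5],[37,2],[41,5],[44,9],[46,0]]
[[36,5],[37,2],[41,17],[44,9],[46,0]]
[[36,5],[37,17],[44,9],[46,0]]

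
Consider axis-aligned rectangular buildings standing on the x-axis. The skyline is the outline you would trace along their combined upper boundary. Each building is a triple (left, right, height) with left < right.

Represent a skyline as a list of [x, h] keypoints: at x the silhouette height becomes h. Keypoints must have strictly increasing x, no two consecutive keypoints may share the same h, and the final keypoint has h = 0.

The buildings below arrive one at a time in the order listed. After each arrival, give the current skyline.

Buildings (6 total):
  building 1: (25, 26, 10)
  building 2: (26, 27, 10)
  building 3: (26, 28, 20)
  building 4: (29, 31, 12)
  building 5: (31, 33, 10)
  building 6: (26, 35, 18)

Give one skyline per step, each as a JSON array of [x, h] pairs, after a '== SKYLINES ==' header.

== SKYLINES ==
[[25,10],[26,0]]
[[25,10],[27,0]]
[[25,10],[26,20],[28,0]]
[[25,10],[26,20],[28,0],[29,12],[31,0]]
[[25,10],[26,20],[28,0],[29,12],[31,10],[33,0]]
[[25,10],[26,20],[28,18],[35,0]]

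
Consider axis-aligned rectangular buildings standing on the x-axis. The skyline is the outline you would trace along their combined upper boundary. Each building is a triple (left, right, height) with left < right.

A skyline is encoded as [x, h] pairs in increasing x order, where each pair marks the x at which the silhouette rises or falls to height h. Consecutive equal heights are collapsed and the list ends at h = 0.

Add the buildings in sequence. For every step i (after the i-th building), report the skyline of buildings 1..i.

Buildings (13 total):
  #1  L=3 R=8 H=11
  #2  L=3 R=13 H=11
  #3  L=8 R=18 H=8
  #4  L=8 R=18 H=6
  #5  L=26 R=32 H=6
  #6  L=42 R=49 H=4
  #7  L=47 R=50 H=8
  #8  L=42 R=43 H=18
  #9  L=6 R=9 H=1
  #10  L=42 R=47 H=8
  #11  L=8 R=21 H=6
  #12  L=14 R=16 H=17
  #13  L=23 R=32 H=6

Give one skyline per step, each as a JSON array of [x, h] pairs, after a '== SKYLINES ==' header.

== SKYLINES ==
[[3,11],[8,0]]
[[3,11],[13,0]]
[[3,11],[13,8],[18,0]]
[[3,11],[13,8],[18,0]]
[[3,11],[13,8],[18,0],[26,6],[32,0]]
[[3,11],[13,8],[18,0],[26,6],[32,0],[42,4],[49,0]]
[[3,11],[13,8],[18,0],[26,6],[32,0],[42,4],[47,8],[50,0]]
[[3,11],[13,8],[18,0],[26,6],[32,0],[42,18],[43,4],[47,8],[50,0]]
[[3,11],[13,8],[18,0],[26,6],[32,0],[42,18],[43,4],[47,8],[50,0]]
[[3,11],[13,8],[18,0],[26,6],[32,0],[42,18],[43,8],[50,0]]
[[3,11],[13,8],[18,6],[21,0],[26,6],[32,0],[42,18],[43,8],[50,0]]
[[3,11],[13,8],[14,17],[16,8],[18,6],[21,0],[26,6],[32,0],[42,18],[43,8],[50,0]]
[[3,11],[13,8],[14,17],[16,8],[18,6],[21,0],[23,6],[32,0],[42,18],[43,8],[50,0]]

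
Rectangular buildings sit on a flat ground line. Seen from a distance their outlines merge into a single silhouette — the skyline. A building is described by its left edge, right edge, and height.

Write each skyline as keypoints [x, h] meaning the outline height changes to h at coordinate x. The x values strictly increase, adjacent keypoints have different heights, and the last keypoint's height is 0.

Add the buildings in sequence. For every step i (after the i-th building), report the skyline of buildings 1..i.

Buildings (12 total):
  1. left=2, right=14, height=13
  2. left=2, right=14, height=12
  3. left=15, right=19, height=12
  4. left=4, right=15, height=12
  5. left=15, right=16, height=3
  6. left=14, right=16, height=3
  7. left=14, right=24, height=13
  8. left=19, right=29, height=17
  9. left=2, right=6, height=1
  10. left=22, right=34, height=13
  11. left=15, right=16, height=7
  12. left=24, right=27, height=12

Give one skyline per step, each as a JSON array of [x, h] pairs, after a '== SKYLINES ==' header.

== SKYLINES ==
[[2,13],[14,0]]
[[2,13],[14,0]]
[[2,13],[14,0],[15,12],[19,0]]
[[2,13],[14,12],[19,0]]
[[2,13],[14,12],[19,0]]
[[2,13],[14,12],[19,0]]
[[2,13],[24,0]]
[[2,13],[19,17],[29,0]]
[[2,13],[19,17],[29,0]]
[[2,13],[19,17],[29,13],[34,0]]
[[2,13],[19,17],[29,13],[34,0]]
[[2,13],[19,17],[29,13],[34,0]]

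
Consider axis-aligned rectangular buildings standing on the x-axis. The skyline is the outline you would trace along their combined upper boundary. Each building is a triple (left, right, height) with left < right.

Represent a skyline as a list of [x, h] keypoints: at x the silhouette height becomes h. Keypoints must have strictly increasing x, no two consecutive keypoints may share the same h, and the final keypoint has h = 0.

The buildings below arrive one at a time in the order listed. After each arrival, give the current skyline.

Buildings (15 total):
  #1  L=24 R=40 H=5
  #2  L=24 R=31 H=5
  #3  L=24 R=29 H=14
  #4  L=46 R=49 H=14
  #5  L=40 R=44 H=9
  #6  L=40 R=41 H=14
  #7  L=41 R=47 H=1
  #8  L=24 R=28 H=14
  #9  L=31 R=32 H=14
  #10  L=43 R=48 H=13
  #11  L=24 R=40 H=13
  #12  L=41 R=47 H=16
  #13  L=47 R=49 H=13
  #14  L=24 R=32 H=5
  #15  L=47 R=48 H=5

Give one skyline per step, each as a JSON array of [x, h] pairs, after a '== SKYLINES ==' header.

== SKYLINES ==
[[24,5],[40,0]]
[[24,5],[40,0]]
[[24,14],[29,5],[40,0]]
[[24,14],[29,5],[40,0],[46,14],[49,0]]
[[24,14],[29,5],[40,9],[44,0],[46,14],[49,0]]
[[24,14],[29,5],[40,14],[41,9],[44,0],[46,14],[49,0]]
[[24,14],[29,5],[40,14],[41,9],[44,1],[46,14],[49,0]]
[[24,14],[29,5],[40,14],[41,9],[44,1],[46,14],[49,0]]
[[24,14],[29,5],[31,14],[32,5],[40,14],[41,9],[44,1],[46,14],[49,0]]
[[24,14],[29,5],[31,14],[32,5],[40,14],[41,9],[43,13],[46,14],[49,0]]
[[24,14],[29,13],[31,14],[32,13],[40,14],[41,9],[43,13],[46,14],[49,0]]
[[24,14],[29,13],[31,14],[32,13],[40,14],[41,16],[47,14],[49,0]]
[[24,14],[29,13],[31,14],[32,13],[40,14],[41,16],[47,14],[49,0]]
[[24,14],[29,13],[31,14],[32,13],[40,14],[41,16],[47,14],[49,0]]
[[24,14],[29,13],[31,14],[32,13],[40,14],[41,16],[47,14],[49,0]]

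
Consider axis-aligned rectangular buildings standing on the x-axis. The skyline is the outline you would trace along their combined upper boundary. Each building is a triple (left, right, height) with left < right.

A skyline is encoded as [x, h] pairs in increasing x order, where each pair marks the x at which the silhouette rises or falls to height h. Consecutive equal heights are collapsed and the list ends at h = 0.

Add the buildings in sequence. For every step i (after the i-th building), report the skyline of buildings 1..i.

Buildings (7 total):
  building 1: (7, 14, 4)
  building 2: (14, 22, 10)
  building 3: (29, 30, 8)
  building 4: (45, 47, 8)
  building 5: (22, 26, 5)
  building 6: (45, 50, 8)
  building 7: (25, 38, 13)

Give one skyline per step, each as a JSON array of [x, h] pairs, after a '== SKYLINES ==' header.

== SKYLINES ==
[[7,4],[14,0]]
[[7,4],[14,10],[22,0]]
[[7,4],[14,10],[22,0],[29,8],[30,0]]
[[7,4],[14,10],[22,0],[29,8],[30,0],[45,8],[47,0]]
[[7,4],[14,10],[22,5],[26,0],[29,8],[30,0],[45,8],[47,0]]
[[7,4],[14,10],[22,5],[26,0],[29,8],[30,0],[45,8],[50,0]]
[[7,4],[14,10],[22,5],[25,13],[38,0],[45,8],[50,0]]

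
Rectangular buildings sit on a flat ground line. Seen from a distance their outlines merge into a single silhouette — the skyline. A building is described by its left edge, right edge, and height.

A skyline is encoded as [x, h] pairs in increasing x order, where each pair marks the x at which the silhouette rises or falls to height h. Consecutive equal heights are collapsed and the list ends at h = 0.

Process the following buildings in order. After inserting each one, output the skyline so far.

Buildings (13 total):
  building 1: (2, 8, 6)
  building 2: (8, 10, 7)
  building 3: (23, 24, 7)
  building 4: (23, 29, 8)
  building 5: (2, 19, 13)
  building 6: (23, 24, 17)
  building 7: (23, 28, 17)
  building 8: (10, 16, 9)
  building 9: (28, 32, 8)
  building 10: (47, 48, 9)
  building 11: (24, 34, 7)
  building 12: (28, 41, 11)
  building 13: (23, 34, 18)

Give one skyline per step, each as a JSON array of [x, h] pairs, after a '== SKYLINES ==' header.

== SKYLINES ==
[[2,6],[8,0]]
[[2,6],[8,7],[10,0]]
[[2,6],[8,7],[10,0],[23,7],[24,0]]
[[2,6],[8,7],[10,0],[23,8],[29,0]]
[[2,13],[19,0],[23,8],[29,0]]
[[2,13],[19,0],[23,17],[24,8],[29,0]]
[[2,13],[19,0],[23,17],[28,8],[29,0]]
[[2,13],[19,0],[23,17],[28,8],[29,0]]
[[2,13],[19,0],[23,17],[28,8],[32,0]]
[[2,13],[19,0],[23,17],[28,8],[32,0],[47,9],[48,0]]
[[2,13],[19,0],[23,17],[28,8],[32,7],[34,0],[47,9],[48,0]]
[[2,13],[19,0],[23,17],[28,11],[41,0],[47,9],[48,0]]
[[2,13],[19,0],[23,18],[34,11],[41,0],[47,9],[48,0]]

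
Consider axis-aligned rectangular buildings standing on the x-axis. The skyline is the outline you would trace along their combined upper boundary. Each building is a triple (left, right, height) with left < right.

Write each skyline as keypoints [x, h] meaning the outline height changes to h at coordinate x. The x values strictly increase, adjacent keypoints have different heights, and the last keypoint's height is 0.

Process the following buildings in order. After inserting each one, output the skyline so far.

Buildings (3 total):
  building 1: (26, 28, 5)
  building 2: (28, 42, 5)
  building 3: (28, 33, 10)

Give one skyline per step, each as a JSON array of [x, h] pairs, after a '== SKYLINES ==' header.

== SKYLINES ==
[[26,5],[28,0]]
[[26,5],[42,0]]
[[26,5],[28,10],[33,5],[42,0]]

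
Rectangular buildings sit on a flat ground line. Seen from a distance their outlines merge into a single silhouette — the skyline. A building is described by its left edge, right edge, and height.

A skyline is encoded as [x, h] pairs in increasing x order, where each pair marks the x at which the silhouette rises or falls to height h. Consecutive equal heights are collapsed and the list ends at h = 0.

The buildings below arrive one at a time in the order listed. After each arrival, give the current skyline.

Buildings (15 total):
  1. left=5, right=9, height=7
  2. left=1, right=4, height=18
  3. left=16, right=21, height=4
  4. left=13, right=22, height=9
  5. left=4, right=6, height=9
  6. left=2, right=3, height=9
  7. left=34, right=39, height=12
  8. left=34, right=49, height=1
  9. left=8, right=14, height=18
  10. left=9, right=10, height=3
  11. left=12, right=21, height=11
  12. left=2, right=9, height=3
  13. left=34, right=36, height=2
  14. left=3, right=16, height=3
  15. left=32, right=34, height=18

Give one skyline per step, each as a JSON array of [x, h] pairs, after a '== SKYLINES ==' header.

== SKYLINES ==
[[5,7],[9,0]]
[[1,18],[4,0],[5,7],[9,0]]
[[1,18],[4,0],[5,7],[9,0],[16,4],[21,0]]
[[1,18],[4,0],[5,7],[9,0],[13,9],[22,0]]
[[1,18],[4,9],[6,7],[9,0],[13,9],[22,0]]
[[1,18],[4,9],[6,7],[9,0],[13,9],[22,0]]
[[1,18],[4,9],[6,7],[9,0],[13,9],[22,0],[34,12],[39,0]]
[[1,18],[4,9],[6,7],[9,0],[13,9],[22,0],[34,12],[39,1],[49,0]]
[[1,18],[4,9],[6,7],[8,18],[14,9],[22,0],[34,12],[39,1],[49,0]]
[[1,18],[4,9],[6,7],[8,18],[14,9],[22,0],[34,12],[39,1],[49,0]]
[[1,18],[4,9],[6,7],[8,18],[14,11],[21,9],[22,0],[34,12],[39,1],[49,0]]
[[1,18],[4,9],[6,7],[8,18],[14,11],[21,9],[22,0],[34,12],[39,1],[49,0]]
[[1,18],[4,9],[6,7],[8,18],[14,11],[21,9],[22,0],[34,12],[39,1],[49,0]]
[[1,18],[4,9],[6,7],[8,18],[14,11],[21,9],[22,0],[34,12],[39,1],[49,0]]
[[1,18],[4,9],[6,7],[8,18],[14,11],[21,9],[22,0],[32,18],[34,12],[39,1],[49,0]]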